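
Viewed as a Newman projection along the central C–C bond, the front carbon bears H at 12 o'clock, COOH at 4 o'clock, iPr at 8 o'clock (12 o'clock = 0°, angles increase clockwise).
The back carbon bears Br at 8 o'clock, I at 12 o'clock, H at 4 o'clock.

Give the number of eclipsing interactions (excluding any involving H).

1

Non-H eclipsing pairs: iPr(240°)/Br(240°) — 1 interaction.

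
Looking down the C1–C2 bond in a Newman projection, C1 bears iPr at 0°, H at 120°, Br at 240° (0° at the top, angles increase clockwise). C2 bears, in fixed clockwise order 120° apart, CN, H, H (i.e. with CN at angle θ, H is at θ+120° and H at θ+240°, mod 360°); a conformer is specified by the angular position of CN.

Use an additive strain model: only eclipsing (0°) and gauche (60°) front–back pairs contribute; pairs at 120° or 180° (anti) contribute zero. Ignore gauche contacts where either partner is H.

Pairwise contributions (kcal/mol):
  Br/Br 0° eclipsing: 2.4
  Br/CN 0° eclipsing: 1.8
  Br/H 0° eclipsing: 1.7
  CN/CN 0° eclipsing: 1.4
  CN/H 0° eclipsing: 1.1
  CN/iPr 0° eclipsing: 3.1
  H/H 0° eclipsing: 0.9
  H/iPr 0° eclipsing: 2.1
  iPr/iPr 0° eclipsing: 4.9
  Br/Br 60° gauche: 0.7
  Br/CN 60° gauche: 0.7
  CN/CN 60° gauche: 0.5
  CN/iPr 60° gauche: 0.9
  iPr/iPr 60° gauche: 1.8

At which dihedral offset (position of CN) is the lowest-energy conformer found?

CN at 0° (eclipsed): iPr–CN eclipsed, H–H eclipsed, Br–H eclipsed; 3.1 + 0.9 + 1.7 = 5.7 kcal/mol.
CN at 60° (staggered): iPr–CN gauche; 0.9 = 0.9 kcal/mol.
CN at 120° (eclipsed): iPr–H eclipsed, H–CN eclipsed, Br–H eclipsed; 2.1 + 1.1 + 1.7 = 4.9 kcal/mol.
CN at 180° (staggered): Br–CN gauche; 0.7 = 0.7 kcal/mol.
CN at 240° (eclipsed): iPr–H eclipsed, H–H eclipsed, Br–CN eclipsed; 2.1 + 0.9 + 1.8 = 4.8 kcal/mol.
CN at 300° (staggered): iPr–CN gauche, Br–CN gauche; 0.9 + 0.7 = 1.6 kcal/mol.
The minimum (0.7 kcal/mol) occurs with CN at 180°.

180°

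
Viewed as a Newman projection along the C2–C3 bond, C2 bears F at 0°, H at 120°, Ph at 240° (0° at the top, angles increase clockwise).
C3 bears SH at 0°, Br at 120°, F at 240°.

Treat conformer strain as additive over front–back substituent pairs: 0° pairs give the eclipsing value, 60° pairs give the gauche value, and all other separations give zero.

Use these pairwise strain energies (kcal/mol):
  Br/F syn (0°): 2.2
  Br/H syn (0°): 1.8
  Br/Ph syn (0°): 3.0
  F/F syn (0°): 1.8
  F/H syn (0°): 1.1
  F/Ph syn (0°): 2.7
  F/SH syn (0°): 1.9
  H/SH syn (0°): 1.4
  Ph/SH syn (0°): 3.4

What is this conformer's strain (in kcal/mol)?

This conformer is eclipsed. F at 0° is eclipsed with SH at 0° (1.9); H at 120° is eclipsed with Br at 120° (1.8); Ph at 240° is eclipsed with F at 240° (2.7). Total 6.4 kcal/mol.

6.4 kcal/mol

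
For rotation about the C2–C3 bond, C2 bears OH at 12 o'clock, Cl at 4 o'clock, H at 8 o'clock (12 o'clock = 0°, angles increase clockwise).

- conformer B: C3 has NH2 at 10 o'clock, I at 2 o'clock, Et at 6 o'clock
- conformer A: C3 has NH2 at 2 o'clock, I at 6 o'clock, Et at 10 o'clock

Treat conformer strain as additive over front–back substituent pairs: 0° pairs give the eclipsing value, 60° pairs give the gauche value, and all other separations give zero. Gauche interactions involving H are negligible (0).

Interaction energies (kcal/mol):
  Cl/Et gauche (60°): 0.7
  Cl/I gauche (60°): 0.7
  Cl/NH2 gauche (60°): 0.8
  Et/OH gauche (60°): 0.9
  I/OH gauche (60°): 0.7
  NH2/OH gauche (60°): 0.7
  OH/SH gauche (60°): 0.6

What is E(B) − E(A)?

-0.3 kcal/mol

B is staggered. OH at 0° is gauche with NH2 at 300° (0.7); OH at 0° is gauche with I at 60° (0.7); Cl at 120° is gauche with I at 60° (0.7); Cl at 120° is gauche with Et at 180° (0.7). Total 2.8 kcal/mol.
A is staggered. OH at 0° is gauche with NH2 at 60° (0.7); OH at 0° is gauche with Et at 300° (0.9); Cl at 120° is gauche with NH2 at 60° (0.8); Cl at 120° is gauche with I at 180° (0.7). Total 3.1 kcal/mol.
E(B) − E(A) = 2.8 − 3.1 = -0.3 kcal/mol.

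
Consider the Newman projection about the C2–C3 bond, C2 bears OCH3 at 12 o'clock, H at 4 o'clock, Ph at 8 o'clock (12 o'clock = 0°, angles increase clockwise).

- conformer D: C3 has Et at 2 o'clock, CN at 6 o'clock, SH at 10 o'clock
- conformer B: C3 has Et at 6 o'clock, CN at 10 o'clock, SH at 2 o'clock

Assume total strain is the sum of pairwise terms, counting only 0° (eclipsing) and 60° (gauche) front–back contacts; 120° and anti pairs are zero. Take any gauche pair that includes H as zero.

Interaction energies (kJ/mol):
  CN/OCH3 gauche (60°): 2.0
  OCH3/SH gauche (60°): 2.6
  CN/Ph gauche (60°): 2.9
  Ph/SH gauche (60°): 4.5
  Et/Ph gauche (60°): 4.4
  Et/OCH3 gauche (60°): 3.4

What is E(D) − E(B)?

D (staggered): OCH3–Et gauche, OCH3–SH gauche, Ph–CN gauche, Ph–SH gauche; 3.4 + 2.6 + 2.9 + 4.5 = 13.4 kJ/mol.
B (staggered): OCH3–CN gauche, OCH3–SH gauche, Ph–Et gauche, Ph–CN gauche; 2.0 + 2.6 + 4.4 + 2.9 = 11.9 kJ/mol.
E(D) − E(B) = 13.4 − 11.9 = +1.5 kJ/mol.

+1.5 kJ/mol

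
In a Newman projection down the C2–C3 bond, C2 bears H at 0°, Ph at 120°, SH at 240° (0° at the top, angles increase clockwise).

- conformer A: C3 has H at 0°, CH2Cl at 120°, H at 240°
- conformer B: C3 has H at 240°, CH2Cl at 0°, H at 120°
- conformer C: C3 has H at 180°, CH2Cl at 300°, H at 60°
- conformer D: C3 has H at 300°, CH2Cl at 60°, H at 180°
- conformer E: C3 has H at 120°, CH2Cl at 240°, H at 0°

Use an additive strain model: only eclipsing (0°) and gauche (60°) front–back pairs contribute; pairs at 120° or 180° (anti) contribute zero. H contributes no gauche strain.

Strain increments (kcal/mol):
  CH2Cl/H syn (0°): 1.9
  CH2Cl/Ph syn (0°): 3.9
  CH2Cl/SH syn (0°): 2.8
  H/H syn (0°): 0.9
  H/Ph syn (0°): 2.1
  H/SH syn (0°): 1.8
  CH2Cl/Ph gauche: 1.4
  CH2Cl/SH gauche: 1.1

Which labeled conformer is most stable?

C

A (eclipsed): H(0°)/H(0°) eclipsed 0.9; Ph(120°)/CH2Cl(120°) eclipsed 3.9; SH(240°)/H(240°) eclipsed 1.8 → 6.6 kcal/mol.
B (eclipsed): H(0°)/CH2Cl(0°) eclipsed 1.9; Ph(120°)/H(120°) eclipsed 2.1; SH(240°)/H(240°) eclipsed 1.8 → 5.8 kcal/mol.
C (staggered): SH(240°)/CH2Cl(300°) gauche 1.1 → 1.1 kcal/mol.
D (staggered): Ph(120°)/CH2Cl(60°) gauche 1.4 → 1.4 kcal/mol.
E (eclipsed): H(0°)/H(0°) eclipsed 0.9; Ph(120°)/H(120°) eclipsed 2.1; SH(240°)/CH2Cl(240°) eclipsed 2.8 → 5.8 kcal/mol.
C has the lowest total (1.1 kcal/mol).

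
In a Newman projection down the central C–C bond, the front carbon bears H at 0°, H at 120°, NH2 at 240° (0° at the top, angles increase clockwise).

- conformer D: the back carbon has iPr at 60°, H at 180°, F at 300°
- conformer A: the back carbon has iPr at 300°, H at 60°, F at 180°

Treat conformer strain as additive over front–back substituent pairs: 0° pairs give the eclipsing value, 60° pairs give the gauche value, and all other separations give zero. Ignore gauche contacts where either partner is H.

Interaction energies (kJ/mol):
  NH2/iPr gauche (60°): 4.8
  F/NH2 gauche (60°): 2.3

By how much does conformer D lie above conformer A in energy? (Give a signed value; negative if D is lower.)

D (staggered): NH2(240°)/F(300°) gauche 2.3 → 2.3 kJ/mol.
A (staggered): NH2(240°)/iPr(300°) gauche 4.8; NH2(240°)/F(180°) gauche 2.3 → 7.1 kJ/mol.
E(D) − E(A) = 2.3 − 7.1 = -4.8 kJ/mol.

-4.8 kJ/mol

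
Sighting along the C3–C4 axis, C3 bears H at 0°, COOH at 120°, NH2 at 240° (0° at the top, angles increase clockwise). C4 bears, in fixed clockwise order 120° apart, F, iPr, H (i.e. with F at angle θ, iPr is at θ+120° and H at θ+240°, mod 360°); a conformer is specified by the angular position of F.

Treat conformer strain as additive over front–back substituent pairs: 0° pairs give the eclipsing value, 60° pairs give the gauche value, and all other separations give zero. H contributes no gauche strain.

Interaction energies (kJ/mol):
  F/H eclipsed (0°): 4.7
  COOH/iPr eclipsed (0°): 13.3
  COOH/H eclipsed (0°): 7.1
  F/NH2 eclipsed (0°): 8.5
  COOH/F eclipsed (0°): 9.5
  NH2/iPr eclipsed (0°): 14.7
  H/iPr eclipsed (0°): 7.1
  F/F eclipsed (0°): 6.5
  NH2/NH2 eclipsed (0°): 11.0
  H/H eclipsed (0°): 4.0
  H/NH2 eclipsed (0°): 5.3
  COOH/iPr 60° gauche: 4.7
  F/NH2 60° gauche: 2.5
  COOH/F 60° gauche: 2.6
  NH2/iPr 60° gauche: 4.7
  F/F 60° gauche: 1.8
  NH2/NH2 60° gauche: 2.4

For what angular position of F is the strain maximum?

F at 0° (eclipsed): H(0°)/F(0°) eclipsed 4.7; COOH(120°)/iPr(120°) eclipsed 13.3; NH2(240°)/H(240°) eclipsed 5.3 → 23.3 kJ/mol.
F at 60° (staggered): COOH(120°)/F(60°) gauche 2.6; COOH(120°)/iPr(180°) gauche 4.7; NH2(240°)/iPr(180°) gauche 4.7 → 12.0 kJ/mol.
F at 120° (eclipsed): H(0°)/H(0°) eclipsed 4.0; COOH(120°)/F(120°) eclipsed 9.5; NH2(240°)/iPr(240°) eclipsed 14.7 → 28.2 kJ/mol.
F at 180° (staggered): COOH(120°)/F(180°) gauche 2.6; NH2(240°)/F(180°) gauche 2.5; NH2(240°)/iPr(300°) gauche 4.7 → 9.8 kJ/mol.
F at 240° (eclipsed): H(0°)/iPr(0°) eclipsed 7.1; COOH(120°)/H(120°) eclipsed 7.1; NH2(240°)/F(240°) eclipsed 8.5 → 22.7 kJ/mol.
F at 300° (staggered): COOH(120°)/iPr(60°) gauche 4.7; NH2(240°)/F(300°) gauche 2.5 → 7.2 kJ/mol.
The maximum (28.2 kJ/mol) occurs with F at 120°.

120°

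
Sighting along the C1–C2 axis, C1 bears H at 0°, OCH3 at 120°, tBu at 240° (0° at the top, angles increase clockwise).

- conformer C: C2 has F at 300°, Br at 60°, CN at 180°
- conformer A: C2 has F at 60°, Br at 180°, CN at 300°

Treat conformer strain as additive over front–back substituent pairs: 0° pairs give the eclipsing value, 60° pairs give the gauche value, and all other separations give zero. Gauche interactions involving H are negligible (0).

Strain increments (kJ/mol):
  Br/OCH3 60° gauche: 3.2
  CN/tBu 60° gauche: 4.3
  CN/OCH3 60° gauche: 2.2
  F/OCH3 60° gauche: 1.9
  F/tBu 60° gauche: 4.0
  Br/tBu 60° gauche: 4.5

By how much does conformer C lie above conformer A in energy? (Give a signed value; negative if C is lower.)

-0.2 kJ/mol

C (staggered): OCH3(120°)/Br(60°) gauche 3.2; OCH3(120°)/CN(180°) gauche 2.2; tBu(240°)/F(300°) gauche 4.0; tBu(240°)/CN(180°) gauche 4.3 → 13.7 kJ/mol.
A (staggered): OCH3(120°)/F(60°) gauche 1.9; OCH3(120°)/Br(180°) gauche 3.2; tBu(240°)/Br(180°) gauche 4.5; tBu(240°)/CN(300°) gauche 4.3 → 13.9 kJ/mol.
E(C) − E(A) = 13.7 − 13.9 = -0.2 kJ/mol.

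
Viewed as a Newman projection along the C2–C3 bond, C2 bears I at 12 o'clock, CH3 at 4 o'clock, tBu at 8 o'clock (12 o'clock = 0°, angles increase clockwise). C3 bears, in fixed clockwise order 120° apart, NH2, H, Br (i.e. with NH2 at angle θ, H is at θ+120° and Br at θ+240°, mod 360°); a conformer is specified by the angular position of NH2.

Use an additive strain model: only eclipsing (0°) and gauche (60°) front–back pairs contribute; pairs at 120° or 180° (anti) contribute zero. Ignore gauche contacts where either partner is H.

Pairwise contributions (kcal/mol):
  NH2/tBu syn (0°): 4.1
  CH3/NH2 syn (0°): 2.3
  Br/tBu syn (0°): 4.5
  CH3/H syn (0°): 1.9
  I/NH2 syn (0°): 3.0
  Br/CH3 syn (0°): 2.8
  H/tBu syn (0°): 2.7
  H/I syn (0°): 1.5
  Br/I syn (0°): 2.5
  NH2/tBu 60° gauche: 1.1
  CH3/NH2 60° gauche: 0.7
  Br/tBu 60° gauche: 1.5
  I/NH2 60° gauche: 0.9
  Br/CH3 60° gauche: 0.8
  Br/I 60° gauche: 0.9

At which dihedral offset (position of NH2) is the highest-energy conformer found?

0°

NH2 at 0° (eclipsed): I(0°)/NH2(0°) eclipsed 3.0; CH3(120°)/H(120°) eclipsed 1.9; tBu(240°)/Br(240°) eclipsed 4.5 → 9.4 kcal/mol.
NH2 at 60° (staggered): I(0°)/NH2(60°) gauche 0.9; I(0°)/Br(300°) gauche 0.9; CH3(120°)/NH2(60°) gauche 0.7; tBu(240°)/Br(300°) gauche 1.5 → 4.0 kcal/mol.
NH2 at 120° (eclipsed): I(0°)/Br(0°) eclipsed 2.5; CH3(120°)/NH2(120°) eclipsed 2.3; tBu(240°)/H(240°) eclipsed 2.7 → 7.5 kcal/mol.
NH2 at 180° (staggered): I(0°)/Br(60°) gauche 0.9; CH3(120°)/NH2(180°) gauche 0.7; CH3(120°)/Br(60°) gauche 0.8; tBu(240°)/NH2(180°) gauche 1.1 → 3.5 kcal/mol.
NH2 at 240° (eclipsed): I(0°)/H(0°) eclipsed 1.5; CH3(120°)/Br(120°) eclipsed 2.8; tBu(240°)/NH2(240°) eclipsed 4.1 → 8.4 kcal/mol.
NH2 at 300° (staggered): I(0°)/NH2(300°) gauche 0.9; CH3(120°)/Br(180°) gauche 0.8; tBu(240°)/NH2(300°) gauche 1.1; tBu(240°)/Br(180°) gauche 1.5 → 4.3 kcal/mol.
The maximum (9.4 kcal/mol) occurs with NH2 at 0°.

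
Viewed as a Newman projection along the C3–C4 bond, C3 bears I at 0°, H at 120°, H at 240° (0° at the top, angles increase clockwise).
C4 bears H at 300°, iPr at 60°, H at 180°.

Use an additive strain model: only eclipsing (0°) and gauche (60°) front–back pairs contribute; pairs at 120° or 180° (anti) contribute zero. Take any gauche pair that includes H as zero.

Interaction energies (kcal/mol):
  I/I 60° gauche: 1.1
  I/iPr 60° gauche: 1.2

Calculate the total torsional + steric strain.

1.2 kcal/mol

This conformer is staggered. I at 0° is gauche with iPr at 60° (1.2). Total 1.2 kcal/mol.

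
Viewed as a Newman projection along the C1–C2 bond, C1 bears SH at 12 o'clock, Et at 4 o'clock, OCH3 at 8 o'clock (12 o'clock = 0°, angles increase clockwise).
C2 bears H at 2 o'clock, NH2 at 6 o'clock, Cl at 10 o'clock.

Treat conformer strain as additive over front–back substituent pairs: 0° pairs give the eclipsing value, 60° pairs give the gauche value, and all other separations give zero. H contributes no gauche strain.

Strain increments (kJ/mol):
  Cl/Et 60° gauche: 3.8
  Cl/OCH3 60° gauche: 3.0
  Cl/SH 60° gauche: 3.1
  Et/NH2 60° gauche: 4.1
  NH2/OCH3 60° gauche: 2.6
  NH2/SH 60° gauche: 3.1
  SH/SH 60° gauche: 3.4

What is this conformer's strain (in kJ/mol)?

This conformer (staggered): SH(0°)/Cl(300°) gauche 3.1; Et(120°)/NH2(180°) gauche 4.1; OCH3(240°)/NH2(180°) gauche 2.6; OCH3(240°)/Cl(300°) gauche 3.0 → 12.8 kJ/mol.

12.8 kJ/mol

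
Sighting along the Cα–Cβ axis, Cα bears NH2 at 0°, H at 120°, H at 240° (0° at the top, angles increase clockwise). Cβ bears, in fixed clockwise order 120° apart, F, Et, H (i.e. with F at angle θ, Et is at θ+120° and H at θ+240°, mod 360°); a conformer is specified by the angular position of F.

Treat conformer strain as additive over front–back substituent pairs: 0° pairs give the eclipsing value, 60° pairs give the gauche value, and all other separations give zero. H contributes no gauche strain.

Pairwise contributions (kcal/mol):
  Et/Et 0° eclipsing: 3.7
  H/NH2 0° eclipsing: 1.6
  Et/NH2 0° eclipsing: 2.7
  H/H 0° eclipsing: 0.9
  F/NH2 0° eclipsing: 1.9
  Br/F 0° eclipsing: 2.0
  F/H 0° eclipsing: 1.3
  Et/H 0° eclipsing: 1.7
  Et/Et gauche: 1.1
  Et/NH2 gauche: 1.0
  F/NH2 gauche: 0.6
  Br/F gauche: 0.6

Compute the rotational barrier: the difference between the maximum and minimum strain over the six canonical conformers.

F at 0° is eclipsed. NH2 at 0° is eclipsed with F at 0° (1.9); H at 120° is eclipsed with Et at 120° (1.7); H at 240° is eclipsed with H at 240° (0.9). Total 4.5 kcal/mol.
F at 60° is staggered. NH2 at 0° is gauche with F at 60° (0.6). Total 0.6 kcal/mol.
F at 120° is eclipsed. NH2 at 0° is eclipsed with H at 0° (1.6); H at 120° is eclipsed with F at 120° (1.3); H at 240° is eclipsed with Et at 240° (1.7). Total 4.6 kcal/mol.
F at 180° is staggered. NH2 at 0° is gauche with Et at 300° (1.0). Total 1.0 kcal/mol.
F at 240° is eclipsed. NH2 at 0° is eclipsed with Et at 0° (2.7); H at 120° is eclipsed with H at 120° (0.9); H at 240° is eclipsed with F at 240° (1.3). Total 4.9 kcal/mol.
F at 300° is staggered. NH2 at 0° is gauche with F at 300° (0.6); NH2 at 0° is gauche with Et at 60° (1.0). Total 1.6 kcal/mol.
Max at 240° (4.9 kcal/mol), min at 60° (0.6 kcal/mol); barrier = 4.3 kcal/mol.

4.3 kcal/mol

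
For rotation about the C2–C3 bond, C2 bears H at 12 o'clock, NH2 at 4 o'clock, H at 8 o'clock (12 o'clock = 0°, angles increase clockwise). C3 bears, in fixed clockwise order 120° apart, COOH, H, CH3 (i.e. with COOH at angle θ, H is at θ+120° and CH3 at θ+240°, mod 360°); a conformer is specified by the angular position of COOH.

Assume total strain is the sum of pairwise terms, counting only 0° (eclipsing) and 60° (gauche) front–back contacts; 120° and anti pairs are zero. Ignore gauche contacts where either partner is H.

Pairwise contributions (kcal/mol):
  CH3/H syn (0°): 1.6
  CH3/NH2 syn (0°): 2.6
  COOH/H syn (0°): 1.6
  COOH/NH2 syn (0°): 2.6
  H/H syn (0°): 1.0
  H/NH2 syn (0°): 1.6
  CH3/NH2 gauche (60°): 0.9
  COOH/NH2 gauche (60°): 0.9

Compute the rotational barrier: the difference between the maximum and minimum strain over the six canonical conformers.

4.3 kcal/mol

COOH at 0° (eclipsed): H–COOH eclipsed, NH2–H eclipsed, H–CH3 eclipsed; 1.6 + 1.6 + 1.6 = 4.8 kcal/mol.
COOH at 60° (staggered): NH2–COOH gauche; 0.9 = 0.9 kcal/mol.
COOH at 120° (eclipsed): H–CH3 eclipsed, NH2–COOH eclipsed, H–H eclipsed; 1.6 + 2.6 + 1.0 = 5.2 kcal/mol.
COOH at 180° (staggered): NH2–COOH gauche, NH2–CH3 gauche; 0.9 + 0.9 = 1.8 kcal/mol.
COOH at 240° (eclipsed): H–H eclipsed, NH2–CH3 eclipsed, H–COOH eclipsed; 1.0 + 2.6 + 1.6 = 5.2 kcal/mol.
COOH at 300° (staggered): NH2–CH3 gauche; 0.9 = 0.9 kcal/mol.
Max at 120° (5.2 kcal/mol), min at 60° (0.9 kcal/mol); barrier = 4.3 kcal/mol.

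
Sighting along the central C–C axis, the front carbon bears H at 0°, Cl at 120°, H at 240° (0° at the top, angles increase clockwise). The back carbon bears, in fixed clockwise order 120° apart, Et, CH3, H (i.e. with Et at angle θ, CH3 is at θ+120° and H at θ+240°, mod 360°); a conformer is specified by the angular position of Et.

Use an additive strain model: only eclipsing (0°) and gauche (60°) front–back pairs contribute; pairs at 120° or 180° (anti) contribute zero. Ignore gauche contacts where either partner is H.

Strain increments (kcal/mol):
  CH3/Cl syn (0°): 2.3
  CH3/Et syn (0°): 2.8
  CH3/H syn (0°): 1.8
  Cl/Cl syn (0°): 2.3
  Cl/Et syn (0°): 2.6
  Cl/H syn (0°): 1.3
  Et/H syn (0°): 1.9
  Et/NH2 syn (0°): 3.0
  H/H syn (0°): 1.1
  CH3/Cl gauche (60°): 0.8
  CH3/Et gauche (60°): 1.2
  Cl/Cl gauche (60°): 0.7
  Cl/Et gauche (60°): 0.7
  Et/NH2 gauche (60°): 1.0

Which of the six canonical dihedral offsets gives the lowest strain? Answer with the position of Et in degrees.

Et at 0° is eclipsed. H at 0° is eclipsed with Et at 0° (1.9); Cl at 120° is eclipsed with CH3 at 120° (2.3); H at 240° is eclipsed with H at 240° (1.1). Total 5.3 kcal/mol.
Et at 60° is staggered. Cl at 120° is gauche with Et at 60° (0.7); Cl at 120° is gauche with CH3 at 180° (0.8). Total 1.5 kcal/mol.
Et at 120° is eclipsed. H at 0° is eclipsed with H at 0° (1.1); Cl at 120° is eclipsed with Et at 120° (2.6); H at 240° is eclipsed with CH3 at 240° (1.8). Total 5.5 kcal/mol.
Et at 180° is staggered. Cl at 120° is gauche with Et at 180° (0.7). Total 0.7 kcal/mol.
Et at 240° is eclipsed. H at 0° is eclipsed with CH3 at 0° (1.8); Cl at 120° is eclipsed with H at 120° (1.3); H at 240° is eclipsed with Et at 240° (1.9). Total 5.0 kcal/mol.
Et at 300° is staggered. Cl at 120° is gauche with CH3 at 60° (0.8). Total 0.8 kcal/mol.
The minimum (0.7 kcal/mol) occurs with Et at 180°.

180°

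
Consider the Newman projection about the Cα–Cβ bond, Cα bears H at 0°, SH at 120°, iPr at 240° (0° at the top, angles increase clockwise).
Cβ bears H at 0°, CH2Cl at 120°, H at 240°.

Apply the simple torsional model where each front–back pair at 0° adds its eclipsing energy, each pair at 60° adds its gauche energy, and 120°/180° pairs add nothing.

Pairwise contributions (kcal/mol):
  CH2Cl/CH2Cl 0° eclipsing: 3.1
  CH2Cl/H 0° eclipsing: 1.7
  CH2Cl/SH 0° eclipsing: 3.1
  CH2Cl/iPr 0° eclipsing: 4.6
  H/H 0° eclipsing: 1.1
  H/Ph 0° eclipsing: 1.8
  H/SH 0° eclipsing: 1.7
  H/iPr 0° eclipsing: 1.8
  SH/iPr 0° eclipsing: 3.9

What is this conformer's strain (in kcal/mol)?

This conformer (eclipsed): H–H eclipsed, SH–CH2Cl eclipsed, iPr–H eclipsed; 1.1 + 3.1 + 1.8 = 6.0 kcal/mol.

6.0 kcal/mol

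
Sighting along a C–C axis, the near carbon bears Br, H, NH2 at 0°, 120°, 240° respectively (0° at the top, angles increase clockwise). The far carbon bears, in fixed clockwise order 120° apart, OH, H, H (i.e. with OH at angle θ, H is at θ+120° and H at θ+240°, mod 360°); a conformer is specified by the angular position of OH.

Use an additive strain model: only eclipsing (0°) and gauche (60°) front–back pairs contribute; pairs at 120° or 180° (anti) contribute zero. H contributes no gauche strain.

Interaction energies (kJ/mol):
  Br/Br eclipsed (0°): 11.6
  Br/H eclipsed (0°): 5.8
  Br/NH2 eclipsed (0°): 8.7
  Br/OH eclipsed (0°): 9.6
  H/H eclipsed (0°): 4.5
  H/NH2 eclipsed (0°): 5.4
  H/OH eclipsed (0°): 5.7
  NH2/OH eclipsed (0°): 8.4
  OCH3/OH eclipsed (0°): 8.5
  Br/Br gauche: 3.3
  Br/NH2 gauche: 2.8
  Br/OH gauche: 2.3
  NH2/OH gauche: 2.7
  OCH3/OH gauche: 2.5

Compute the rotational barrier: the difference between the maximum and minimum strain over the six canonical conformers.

17.2 kJ/mol

OH at 0° (eclipsed): Br(0°)/OH(0°) eclipsed 9.6; H(120°)/H(120°) eclipsed 4.5; NH2(240°)/H(240°) eclipsed 5.4 → 19.5 kJ/mol.
OH at 60° (staggered): Br(0°)/OH(60°) gauche 2.3 → 2.3 kJ/mol.
OH at 120° (eclipsed): Br(0°)/H(0°) eclipsed 5.8; H(120°)/OH(120°) eclipsed 5.7; NH2(240°)/H(240°) eclipsed 5.4 → 16.9 kJ/mol.
OH at 180° (staggered): NH2(240°)/OH(180°) gauche 2.7 → 2.7 kJ/mol.
OH at 240° (eclipsed): Br(0°)/H(0°) eclipsed 5.8; H(120°)/H(120°) eclipsed 4.5; NH2(240°)/OH(240°) eclipsed 8.4 → 18.7 kJ/mol.
OH at 300° (staggered): Br(0°)/OH(300°) gauche 2.3; NH2(240°)/OH(300°) gauche 2.7 → 5.0 kJ/mol.
Max at 0° (19.5 kJ/mol), min at 60° (2.3 kJ/mol); barrier = 17.2 kJ/mol.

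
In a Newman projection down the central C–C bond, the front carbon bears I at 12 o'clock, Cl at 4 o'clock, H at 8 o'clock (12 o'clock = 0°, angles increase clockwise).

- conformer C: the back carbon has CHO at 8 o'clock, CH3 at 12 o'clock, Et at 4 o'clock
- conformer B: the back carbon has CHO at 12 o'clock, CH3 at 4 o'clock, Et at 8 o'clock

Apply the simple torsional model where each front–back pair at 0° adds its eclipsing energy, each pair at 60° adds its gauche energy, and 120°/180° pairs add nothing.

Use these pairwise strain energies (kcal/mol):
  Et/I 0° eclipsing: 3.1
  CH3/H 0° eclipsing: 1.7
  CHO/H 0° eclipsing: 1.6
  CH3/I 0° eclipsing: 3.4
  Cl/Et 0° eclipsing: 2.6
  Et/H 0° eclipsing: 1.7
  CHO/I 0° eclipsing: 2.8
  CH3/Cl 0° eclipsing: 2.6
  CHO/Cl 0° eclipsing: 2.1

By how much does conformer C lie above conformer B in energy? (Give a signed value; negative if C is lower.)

+0.5 kcal/mol

C (eclipsed): I(0°)/CH3(0°) eclipsed 3.4; Cl(120°)/Et(120°) eclipsed 2.6; H(240°)/CHO(240°) eclipsed 1.6 → 7.6 kcal/mol.
B (eclipsed): I(0°)/CHO(0°) eclipsed 2.8; Cl(120°)/CH3(120°) eclipsed 2.6; H(240°)/Et(240°) eclipsed 1.7 → 7.1 kcal/mol.
E(C) − E(B) = 7.6 − 7.1 = +0.5 kcal/mol.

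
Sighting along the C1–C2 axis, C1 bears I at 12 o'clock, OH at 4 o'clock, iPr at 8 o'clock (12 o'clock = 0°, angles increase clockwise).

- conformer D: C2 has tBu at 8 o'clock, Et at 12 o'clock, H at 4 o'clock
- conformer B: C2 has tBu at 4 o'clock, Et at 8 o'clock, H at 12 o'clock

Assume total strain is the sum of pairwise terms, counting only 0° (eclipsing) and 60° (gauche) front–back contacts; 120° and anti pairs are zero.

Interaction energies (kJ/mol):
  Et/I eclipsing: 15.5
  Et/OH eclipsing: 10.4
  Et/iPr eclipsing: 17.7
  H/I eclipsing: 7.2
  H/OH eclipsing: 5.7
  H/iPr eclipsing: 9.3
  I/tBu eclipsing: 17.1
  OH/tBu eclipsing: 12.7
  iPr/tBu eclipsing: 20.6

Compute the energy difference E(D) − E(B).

D (eclipsed): I(0°)/Et(0°) eclipsed 15.5; OH(120°)/H(120°) eclipsed 5.7; iPr(240°)/tBu(240°) eclipsed 20.6 → 41.8 kJ/mol.
B (eclipsed): I(0°)/H(0°) eclipsed 7.2; OH(120°)/tBu(120°) eclipsed 12.7; iPr(240°)/Et(240°) eclipsed 17.7 → 37.6 kJ/mol.
E(D) − E(B) = 41.8 − 37.6 = +4.2 kJ/mol.

+4.2 kJ/mol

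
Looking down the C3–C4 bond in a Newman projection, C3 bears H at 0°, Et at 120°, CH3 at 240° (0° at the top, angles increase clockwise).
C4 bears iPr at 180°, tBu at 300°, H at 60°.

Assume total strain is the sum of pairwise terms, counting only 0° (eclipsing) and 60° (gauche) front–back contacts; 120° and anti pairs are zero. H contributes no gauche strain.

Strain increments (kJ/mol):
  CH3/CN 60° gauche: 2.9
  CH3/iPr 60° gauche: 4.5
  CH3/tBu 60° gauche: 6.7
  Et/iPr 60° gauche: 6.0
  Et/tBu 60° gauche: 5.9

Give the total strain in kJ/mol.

This conformer is staggered. Et at 120° is gauche with iPr at 180° (6.0); CH3 at 240° is gauche with iPr at 180° (4.5); CH3 at 240° is gauche with tBu at 300° (6.7). Total 17.2 kJ/mol.

17.2 kJ/mol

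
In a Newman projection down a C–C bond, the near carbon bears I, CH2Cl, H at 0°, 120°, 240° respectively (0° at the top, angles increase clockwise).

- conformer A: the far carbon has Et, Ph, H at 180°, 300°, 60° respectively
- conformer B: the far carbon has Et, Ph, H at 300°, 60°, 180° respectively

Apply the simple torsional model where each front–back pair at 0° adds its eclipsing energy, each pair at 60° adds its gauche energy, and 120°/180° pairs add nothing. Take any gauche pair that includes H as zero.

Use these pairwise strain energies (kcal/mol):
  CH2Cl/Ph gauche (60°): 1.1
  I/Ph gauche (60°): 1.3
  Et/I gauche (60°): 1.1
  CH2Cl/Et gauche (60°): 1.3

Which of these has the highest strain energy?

A is staggered. I at 0° is gauche with Ph at 300° (1.3); CH2Cl at 120° is gauche with Et at 180° (1.3). Total 2.6 kcal/mol.
B is staggered. I at 0° is gauche with Et at 300° (1.1); I at 0° is gauche with Ph at 60° (1.3); CH2Cl at 120° is gauche with Ph at 60° (1.1). Total 3.5 kcal/mol.
B has the highest total (3.5 kcal/mol).

B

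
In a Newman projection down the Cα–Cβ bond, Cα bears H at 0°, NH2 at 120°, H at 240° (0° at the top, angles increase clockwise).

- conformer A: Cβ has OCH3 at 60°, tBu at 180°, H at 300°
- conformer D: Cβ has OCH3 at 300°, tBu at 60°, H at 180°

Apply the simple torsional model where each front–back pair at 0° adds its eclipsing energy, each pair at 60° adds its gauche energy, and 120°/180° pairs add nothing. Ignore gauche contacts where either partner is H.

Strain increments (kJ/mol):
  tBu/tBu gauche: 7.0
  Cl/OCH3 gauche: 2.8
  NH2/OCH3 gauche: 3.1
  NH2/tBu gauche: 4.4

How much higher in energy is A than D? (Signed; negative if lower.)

A is staggered. NH2 at 120° is gauche with OCH3 at 60° (3.1); NH2 at 120° is gauche with tBu at 180° (4.4). Total 7.5 kJ/mol.
D is staggered. NH2 at 120° is gauche with tBu at 60° (4.4). Total 4.4 kJ/mol.
E(A) − E(D) = 7.5 − 4.4 = +3.1 kJ/mol.

+3.1 kJ/mol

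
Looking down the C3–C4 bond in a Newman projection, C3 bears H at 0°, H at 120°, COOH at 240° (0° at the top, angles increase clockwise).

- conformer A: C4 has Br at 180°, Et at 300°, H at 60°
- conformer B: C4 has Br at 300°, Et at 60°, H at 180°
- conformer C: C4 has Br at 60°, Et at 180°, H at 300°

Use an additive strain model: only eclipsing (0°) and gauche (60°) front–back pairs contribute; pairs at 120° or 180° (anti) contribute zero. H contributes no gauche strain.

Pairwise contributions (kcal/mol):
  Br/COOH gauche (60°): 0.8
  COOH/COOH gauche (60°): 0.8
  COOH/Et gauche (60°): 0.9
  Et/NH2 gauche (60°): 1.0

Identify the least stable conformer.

A (staggered): COOH(240°)/Br(180°) gauche 0.8; COOH(240°)/Et(300°) gauche 0.9 → 1.7 kcal/mol.
B (staggered): COOH(240°)/Br(300°) gauche 0.8 → 0.8 kcal/mol.
C (staggered): COOH(240°)/Et(180°) gauche 0.9 → 0.9 kcal/mol.
A has the highest total (1.7 kcal/mol).

A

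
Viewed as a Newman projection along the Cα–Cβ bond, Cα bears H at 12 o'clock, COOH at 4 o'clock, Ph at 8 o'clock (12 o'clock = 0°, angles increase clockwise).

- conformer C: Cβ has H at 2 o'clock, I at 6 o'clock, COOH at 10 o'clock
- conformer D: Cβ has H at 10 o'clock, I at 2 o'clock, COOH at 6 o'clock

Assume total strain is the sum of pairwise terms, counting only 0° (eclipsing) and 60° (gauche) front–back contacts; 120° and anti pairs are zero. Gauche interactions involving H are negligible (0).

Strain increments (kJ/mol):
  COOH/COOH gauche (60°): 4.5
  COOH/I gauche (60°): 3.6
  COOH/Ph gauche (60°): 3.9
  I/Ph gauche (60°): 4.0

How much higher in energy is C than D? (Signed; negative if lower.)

-0.5 kJ/mol

C (staggered): COOH(120°)/I(180°) gauche 3.6; Ph(240°)/I(180°) gauche 4.0; Ph(240°)/COOH(300°) gauche 3.9 → 11.5 kJ/mol.
D (staggered): COOH(120°)/I(60°) gauche 3.6; COOH(120°)/COOH(180°) gauche 4.5; Ph(240°)/COOH(180°) gauche 3.9 → 12.0 kJ/mol.
E(C) − E(D) = 11.5 − 12.0 = -0.5 kJ/mol.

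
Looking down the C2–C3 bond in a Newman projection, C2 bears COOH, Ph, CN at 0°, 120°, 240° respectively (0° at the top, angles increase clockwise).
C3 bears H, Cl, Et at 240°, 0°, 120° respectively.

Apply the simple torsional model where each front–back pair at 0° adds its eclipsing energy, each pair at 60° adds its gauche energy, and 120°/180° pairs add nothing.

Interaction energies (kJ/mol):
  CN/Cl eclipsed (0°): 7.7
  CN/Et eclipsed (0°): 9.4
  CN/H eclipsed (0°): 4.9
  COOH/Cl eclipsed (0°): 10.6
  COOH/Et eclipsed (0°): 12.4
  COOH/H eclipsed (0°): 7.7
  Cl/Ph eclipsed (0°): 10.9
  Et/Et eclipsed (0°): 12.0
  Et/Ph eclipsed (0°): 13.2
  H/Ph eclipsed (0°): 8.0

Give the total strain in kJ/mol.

This conformer (eclipsed): COOH(0°)/Cl(0°) eclipsed 10.6; Ph(120°)/Et(120°) eclipsed 13.2; CN(240°)/H(240°) eclipsed 4.9 → 28.7 kJ/mol.

28.7 kJ/mol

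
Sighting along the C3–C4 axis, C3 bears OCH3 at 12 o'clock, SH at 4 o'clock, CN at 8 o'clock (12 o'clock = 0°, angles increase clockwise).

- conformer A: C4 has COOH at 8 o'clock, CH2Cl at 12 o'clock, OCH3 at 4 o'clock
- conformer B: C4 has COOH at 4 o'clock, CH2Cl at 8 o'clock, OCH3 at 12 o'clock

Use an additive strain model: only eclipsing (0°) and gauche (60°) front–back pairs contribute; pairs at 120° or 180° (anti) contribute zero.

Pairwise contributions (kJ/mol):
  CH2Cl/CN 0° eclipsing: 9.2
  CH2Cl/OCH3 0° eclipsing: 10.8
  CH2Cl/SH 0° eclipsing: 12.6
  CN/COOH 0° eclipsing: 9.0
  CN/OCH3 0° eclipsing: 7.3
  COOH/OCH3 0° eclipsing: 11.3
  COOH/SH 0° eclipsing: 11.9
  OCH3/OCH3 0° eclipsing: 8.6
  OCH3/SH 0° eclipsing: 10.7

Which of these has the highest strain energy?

A

A (eclipsed): OCH3–CH2Cl eclipsed, SH–OCH3 eclipsed, CN–COOH eclipsed; 10.8 + 10.7 + 9.0 = 30.5 kJ/mol.
B (eclipsed): OCH3–OCH3 eclipsed, SH–COOH eclipsed, CN–CH2Cl eclipsed; 8.6 + 11.9 + 9.2 = 29.7 kJ/mol.
A has the highest total (30.5 kJ/mol).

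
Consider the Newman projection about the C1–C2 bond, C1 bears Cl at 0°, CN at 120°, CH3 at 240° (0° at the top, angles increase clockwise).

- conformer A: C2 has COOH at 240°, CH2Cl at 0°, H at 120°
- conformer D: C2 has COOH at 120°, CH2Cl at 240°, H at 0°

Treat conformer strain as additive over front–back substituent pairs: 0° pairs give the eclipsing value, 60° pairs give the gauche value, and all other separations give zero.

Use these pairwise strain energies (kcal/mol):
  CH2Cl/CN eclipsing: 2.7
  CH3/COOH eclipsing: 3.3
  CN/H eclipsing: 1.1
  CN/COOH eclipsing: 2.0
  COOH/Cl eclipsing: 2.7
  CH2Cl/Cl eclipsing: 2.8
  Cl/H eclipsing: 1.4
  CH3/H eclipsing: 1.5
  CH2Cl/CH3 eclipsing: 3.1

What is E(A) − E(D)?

+0.7 kcal/mol

A (eclipsed): Cl–CH2Cl eclipsed, CN–H eclipsed, CH3–COOH eclipsed; 2.8 + 1.1 + 3.3 = 7.2 kcal/mol.
D (eclipsed): Cl–H eclipsed, CN–COOH eclipsed, CH3–CH2Cl eclipsed; 1.4 + 2.0 + 3.1 = 6.5 kcal/mol.
E(A) − E(D) = 7.2 − 6.5 = +0.7 kcal/mol.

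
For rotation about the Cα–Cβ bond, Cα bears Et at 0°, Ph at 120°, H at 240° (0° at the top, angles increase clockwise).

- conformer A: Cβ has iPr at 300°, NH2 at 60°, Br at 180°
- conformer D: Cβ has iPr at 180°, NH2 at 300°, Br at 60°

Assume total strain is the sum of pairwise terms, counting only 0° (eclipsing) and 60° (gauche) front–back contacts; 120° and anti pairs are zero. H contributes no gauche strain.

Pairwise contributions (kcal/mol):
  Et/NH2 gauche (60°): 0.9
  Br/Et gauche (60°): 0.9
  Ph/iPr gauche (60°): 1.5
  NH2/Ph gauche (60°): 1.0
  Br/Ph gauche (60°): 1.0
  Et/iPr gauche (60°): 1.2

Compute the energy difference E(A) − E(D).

A (staggered): Et–iPr gauche, Et–NH2 gauche, Ph–NH2 gauche, Ph–Br gauche; 1.2 + 0.9 + 1.0 + 1.0 = 4.1 kcal/mol.
D (staggered): Et–NH2 gauche, Et–Br gauche, Ph–iPr gauche, Ph–Br gauche; 0.9 + 0.9 + 1.5 + 1.0 = 4.3 kcal/mol.
E(A) − E(D) = 4.1 − 4.3 = -0.2 kcal/mol.

-0.2 kcal/mol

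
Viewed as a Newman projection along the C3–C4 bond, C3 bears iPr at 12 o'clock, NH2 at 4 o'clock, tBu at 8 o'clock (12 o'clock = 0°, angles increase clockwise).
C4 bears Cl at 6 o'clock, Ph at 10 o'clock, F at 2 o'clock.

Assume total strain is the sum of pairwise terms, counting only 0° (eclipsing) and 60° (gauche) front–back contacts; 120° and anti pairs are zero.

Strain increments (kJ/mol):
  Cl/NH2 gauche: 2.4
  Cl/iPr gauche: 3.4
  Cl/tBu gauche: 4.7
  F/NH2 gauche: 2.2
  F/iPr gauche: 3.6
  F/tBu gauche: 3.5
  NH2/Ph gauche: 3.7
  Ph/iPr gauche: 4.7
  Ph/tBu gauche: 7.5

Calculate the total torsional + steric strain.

This conformer (staggered): iPr(0°)/Ph(300°) gauche 4.7; iPr(0°)/F(60°) gauche 3.6; NH2(120°)/Cl(180°) gauche 2.4; NH2(120°)/F(60°) gauche 2.2; tBu(240°)/Cl(180°) gauche 4.7; tBu(240°)/Ph(300°) gauche 7.5 → 25.1 kJ/mol.

25.1 kJ/mol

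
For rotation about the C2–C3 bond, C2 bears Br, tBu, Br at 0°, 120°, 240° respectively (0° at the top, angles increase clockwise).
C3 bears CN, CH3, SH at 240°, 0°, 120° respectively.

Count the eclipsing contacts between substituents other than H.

Non-H eclipsing pairs: Br(0°)/CH3(0°); tBu(120°)/SH(120°); Br(240°)/CN(240°) — 3 interactions.

3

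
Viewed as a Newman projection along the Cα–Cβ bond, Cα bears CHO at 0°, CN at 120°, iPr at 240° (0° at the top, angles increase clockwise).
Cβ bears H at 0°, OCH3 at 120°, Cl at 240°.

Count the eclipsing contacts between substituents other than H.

Non-H eclipsing pairs: CN(120°)/OCH3(120°); iPr(240°)/Cl(240°) — 2 interactions.

2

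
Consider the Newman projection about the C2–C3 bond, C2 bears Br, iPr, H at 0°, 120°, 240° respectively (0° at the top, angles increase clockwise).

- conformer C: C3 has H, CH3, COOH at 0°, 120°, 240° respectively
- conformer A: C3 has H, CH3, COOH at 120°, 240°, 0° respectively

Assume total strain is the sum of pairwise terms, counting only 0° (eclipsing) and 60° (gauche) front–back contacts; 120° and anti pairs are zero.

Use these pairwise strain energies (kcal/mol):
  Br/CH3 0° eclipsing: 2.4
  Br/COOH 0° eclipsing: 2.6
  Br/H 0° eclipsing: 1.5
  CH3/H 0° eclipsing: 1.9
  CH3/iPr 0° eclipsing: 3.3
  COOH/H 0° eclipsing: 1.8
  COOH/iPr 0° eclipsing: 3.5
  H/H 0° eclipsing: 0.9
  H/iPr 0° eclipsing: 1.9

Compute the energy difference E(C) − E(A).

C (eclipsed): Br(0°)/H(0°) eclipsed 1.5; iPr(120°)/CH3(120°) eclipsed 3.3; H(240°)/COOH(240°) eclipsed 1.8 → 6.6 kcal/mol.
A (eclipsed): Br(0°)/COOH(0°) eclipsed 2.6; iPr(120°)/H(120°) eclipsed 1.9; H(240°)/CH3(240°) eclipsed 1.9 → 6.4 kcal/mol.
E(C) − E(A) = 6.6 − 6.4 = +0.2 kcal/mol.

+0.2 kcal/mol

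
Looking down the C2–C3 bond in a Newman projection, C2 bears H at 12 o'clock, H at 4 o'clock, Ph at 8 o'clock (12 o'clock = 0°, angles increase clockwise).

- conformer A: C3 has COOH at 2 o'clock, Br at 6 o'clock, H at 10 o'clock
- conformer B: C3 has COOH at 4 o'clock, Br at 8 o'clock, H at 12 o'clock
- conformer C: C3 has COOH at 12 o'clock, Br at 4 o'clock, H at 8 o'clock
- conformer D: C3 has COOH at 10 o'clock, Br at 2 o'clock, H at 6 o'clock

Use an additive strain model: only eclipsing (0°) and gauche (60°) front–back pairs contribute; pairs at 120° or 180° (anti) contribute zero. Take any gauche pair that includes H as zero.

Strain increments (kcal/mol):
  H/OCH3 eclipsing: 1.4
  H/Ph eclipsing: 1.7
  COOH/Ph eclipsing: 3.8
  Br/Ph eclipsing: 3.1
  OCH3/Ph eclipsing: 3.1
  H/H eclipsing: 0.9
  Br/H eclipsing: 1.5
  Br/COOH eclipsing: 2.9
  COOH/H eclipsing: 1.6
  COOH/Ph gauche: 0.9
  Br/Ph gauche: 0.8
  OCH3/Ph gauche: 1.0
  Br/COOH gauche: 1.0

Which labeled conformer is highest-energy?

B

A (staggered): Ph(240°)/Br(180°) gauche 0.8 → 0.8 kcal/mol.
B (eclipsed): H(0°)/H(0°) eclipsed 0.9; H(120°)/COOH(120°) eclipsed 1.6; Ph(240°)/Br(240°) eclipsed 3.1 → 5.6 kcal/mol.
C (eclipsed): H(0°)/COOH(0°) eclipsed 1.6; H(120°)/Br(120°) eclipsed 1.5; Ph(240°)/H(240°) eclipsed 1.7 → 4.8 kcal/mol.
D (staggered): Ph(240°)/COOH(300°) gauche 0.9 → 0.9 kcal/mol.
B has the highest total (5.6 kcal/mol).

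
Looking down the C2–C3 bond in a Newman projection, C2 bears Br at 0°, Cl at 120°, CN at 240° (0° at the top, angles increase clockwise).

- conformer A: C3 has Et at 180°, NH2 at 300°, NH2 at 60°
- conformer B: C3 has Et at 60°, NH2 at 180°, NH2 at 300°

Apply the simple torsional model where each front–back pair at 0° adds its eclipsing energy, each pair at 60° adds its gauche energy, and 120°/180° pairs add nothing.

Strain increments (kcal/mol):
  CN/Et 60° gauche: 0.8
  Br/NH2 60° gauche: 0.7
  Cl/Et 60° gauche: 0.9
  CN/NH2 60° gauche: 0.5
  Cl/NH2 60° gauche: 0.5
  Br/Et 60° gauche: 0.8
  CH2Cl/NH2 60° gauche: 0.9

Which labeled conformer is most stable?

B

A (staggered): Br(0°)/NH2(300°) gauche 0.7; Br(0°)/NH2(60°) gauche 0.7; Cl(120°)/Et(180°) gauche 0.9; Cl(120°)/NH2(60°) gauche 0.5; CN(240°)/Et(180°) gauche 0.8; CN(240°)/NH2(300°) gauche 0.5 → 4.1 kcal/mol.
B (staggered): Br(0°)/Et(60°) gauche 0.8; Br(0°)/NH2(300°) gauche 0.7; Cl(120°)/Et(60°) gauche 0.9; Cl(120°)/NH2(180°) gauche 0.5; CN(240°)/NH2(180°) gauche 0.5; CN(240°)/NH2(300°) gauche 0.5 → 3.9 kcal/mol.
B has the lowest total (3.9 kcal/mol).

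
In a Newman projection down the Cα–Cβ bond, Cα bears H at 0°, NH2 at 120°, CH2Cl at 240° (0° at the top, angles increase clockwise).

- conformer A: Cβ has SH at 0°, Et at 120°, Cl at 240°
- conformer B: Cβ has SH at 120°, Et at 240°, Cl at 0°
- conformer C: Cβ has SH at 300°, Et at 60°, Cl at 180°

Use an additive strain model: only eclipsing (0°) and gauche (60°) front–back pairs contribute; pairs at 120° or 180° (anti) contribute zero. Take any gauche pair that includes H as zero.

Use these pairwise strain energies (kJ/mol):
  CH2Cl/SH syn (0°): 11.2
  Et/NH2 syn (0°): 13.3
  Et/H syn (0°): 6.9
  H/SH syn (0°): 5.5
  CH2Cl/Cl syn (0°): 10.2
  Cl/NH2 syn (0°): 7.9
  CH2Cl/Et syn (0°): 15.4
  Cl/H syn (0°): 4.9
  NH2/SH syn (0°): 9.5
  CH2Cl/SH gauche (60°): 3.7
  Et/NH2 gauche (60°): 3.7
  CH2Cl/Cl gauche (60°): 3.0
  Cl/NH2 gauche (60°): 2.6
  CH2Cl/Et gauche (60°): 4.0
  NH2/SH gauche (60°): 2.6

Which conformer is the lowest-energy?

A (eclipsed): H(0°)/SH(0°) eclipsed 5.5; NH2(120°)/Et(120°) eclipsed 13.3; CH2Cl(240°)/Cl(240°) eclipsed 10.2 → 29.0 kJ/mol.
B (eclipsed): H(0°)/Cl(0°) eclipsed 4.9; NH2(120°)/SH(120°) eclipsed 9.5; CH2Cl(240°)/Et(240°) eclipsed 15.4 → 29.8 kJ/mol.
C (staggered): NH2(120°)/Et(60°) gauche 3.7; NH2(120°)/Cl(180°) gauche 2.6; CH2Cl(240°)/SH(300°) gauche 3.7; CH2Cl(240°)/Cl(180°) gauche 3.0 → 13.0 kJ/mol.
C has the lowest total (13.0 kJ/mol).

C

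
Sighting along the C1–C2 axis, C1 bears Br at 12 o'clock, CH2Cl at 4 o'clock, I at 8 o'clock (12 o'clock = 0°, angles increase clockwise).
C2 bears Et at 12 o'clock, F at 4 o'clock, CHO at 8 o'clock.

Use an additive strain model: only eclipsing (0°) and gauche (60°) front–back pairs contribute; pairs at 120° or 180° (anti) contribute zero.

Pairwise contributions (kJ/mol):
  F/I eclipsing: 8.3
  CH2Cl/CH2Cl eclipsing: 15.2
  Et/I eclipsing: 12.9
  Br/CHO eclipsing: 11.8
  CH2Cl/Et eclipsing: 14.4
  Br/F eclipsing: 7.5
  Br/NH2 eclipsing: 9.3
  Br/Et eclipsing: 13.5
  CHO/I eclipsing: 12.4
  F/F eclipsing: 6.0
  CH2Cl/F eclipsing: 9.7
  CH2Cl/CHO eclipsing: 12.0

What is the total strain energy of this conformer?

35.6 kJ/mol

This conformer (eclipsed): Br(0°)/Et(0°) eclipsed 13.5; CH2Cl(120°)/F(120°) eclipsed 9.7; I(240°)/CHO(240°) eclipsed 12.4 → 35.6 kJ/mol.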